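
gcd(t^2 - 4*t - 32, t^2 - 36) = 1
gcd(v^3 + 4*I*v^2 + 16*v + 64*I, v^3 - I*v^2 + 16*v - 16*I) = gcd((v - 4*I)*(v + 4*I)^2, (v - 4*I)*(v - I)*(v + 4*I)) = v^2 + 16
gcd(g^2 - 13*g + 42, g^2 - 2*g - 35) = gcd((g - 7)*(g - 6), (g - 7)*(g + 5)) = g - 7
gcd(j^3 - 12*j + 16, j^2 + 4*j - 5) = 1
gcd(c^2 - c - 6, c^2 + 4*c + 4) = c + 2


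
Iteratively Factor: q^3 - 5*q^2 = (q)*(q^2 - 5*q) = q*(q - 5)*(q)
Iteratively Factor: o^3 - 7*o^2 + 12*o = (o - 4)*(o^2 - 3*o) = (o - 4)*(o - 3)*(o)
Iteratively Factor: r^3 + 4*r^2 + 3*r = (r)*(r^2 + 4*r + 3) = r*(r + 3)*(r + 1)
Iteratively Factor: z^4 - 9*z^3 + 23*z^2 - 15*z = (z - 3)*(z^3 - 6*z^2 + 5*z) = (z - 5)*(z - 3)*(z^2 - z) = (z - 5)*(z - 3)*(z - 1)*(z)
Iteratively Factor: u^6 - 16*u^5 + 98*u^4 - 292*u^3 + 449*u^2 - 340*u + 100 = (u - 5)*(u^5 - 11*u^4 + 43*u^3 - 77*u^2 + 64*u - 20) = (u - 5)*(u - 2)*(u^4 - 9*u^3 + 25*u^2 - 27*u + 10) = (u - 5)*(u - 2)^2*(u^3 - 7*u^2 + 11*u - 5) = (u - 5)^2*(u - 2)^2*(u^2 - 2*u + 1) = (u - 5)^2*(u - 2)^2*(u - 1)*(u - 1)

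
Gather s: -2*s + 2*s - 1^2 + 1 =0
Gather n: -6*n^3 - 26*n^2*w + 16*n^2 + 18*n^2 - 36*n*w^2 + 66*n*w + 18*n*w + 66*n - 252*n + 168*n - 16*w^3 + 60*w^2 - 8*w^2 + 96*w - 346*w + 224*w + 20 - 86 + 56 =-6*n^3 + n^2*(34 - 26*w) + n*(-36*w^2 + 84*w - 18) - 16*w^3 + 52*w^2 - 26*w - 10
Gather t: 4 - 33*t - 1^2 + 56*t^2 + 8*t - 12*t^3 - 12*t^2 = -12*t^3 + 44*t^2 - 25*t + 3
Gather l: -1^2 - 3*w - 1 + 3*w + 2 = 0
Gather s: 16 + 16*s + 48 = 16*s + 64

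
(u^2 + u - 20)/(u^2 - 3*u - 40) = (u - 4)/(u - 8)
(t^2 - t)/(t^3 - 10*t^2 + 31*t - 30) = t*(t - 1)/(t^3 - 10*t^2 + 31*t - 30)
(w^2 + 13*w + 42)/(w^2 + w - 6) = (w^2 + 13*w + 42)/(w^2 + w - 6)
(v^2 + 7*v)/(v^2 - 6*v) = (v + 7)/(v - 6)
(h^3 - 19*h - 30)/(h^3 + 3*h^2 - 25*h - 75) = (h + 2)/(h + 5)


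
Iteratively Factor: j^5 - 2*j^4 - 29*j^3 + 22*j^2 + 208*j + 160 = (j + 1)*(j^4 - 3*j^3 - 26*j^2 + 48*j + 160) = (j - 5)*(j + 1)*(j^3 + 2*j^2 - 16*j - 32) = (j - 5)*(j + 1)*(j + 2)*(j^2 - 16) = (j - 5)*(j + 1)*(j + 2)*(j + 4)*(j - 4)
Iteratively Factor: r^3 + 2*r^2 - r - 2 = (r + 1)*(r^2 + r - 2) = (r - 1)*(r + 1)*(r + 2)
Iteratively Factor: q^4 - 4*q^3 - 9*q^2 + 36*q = (q)*(q^3 - 4*q^2 - 9*q + 36) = q*(q - 4)*(q^2 - 9) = q*(q - 4)*(q - 3)*(q + 3)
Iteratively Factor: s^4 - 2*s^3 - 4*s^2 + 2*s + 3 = (s + 1)*(s^3 - 3*s^2 - s + 3) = (s - 1)*(s + 1)*(s^2 - 2*s - 3) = (s - 3)*(s - 1)*(s + 1)*(s + 1)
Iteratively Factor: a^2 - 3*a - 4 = (a - 4)*(a + 1)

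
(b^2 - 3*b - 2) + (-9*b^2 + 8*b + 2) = -8*b^2 + 5*b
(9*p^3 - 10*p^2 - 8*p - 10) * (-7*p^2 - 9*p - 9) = -63*p^5 - 11*p^4 + 65*p^3 + 232*p^2 + 162*p + 90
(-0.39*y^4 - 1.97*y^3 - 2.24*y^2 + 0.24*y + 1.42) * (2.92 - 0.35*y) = 0.1365*y^5 - 0.4493*y^4 - 4.9684*y^3 - 6.6248*y^2 + 0.2038*y + 4.1464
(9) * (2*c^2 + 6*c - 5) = 18*c^2 + 54*c - 45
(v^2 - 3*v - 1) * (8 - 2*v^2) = -2*v^4 + 6*v^3 + 10*v^2 - 24*v - 8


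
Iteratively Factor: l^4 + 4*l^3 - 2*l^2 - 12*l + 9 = (l + 3)*(l^3 + l^2 - 5*l + 3) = (l - 1)*(l + 3)*(l^2 + 2*l - 3) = (l - 1)^2*(l + 3)*(l + 3)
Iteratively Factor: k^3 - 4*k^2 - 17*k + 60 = (k + 4)*(k^2 - 8*k + 15) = (k - 3)*(k + 4)*(k - 5)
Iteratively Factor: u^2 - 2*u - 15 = (u + 3)*(u - 5)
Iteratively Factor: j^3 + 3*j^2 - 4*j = (j)*(j^2 + 3*j - 4) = j*(j + 4)*(j - 1)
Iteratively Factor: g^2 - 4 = (g + 2)*(g - 2)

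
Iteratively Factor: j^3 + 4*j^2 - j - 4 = (j + 1)*(j^2 + 3*j - 4) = (j - 1)*(j + 1)*(j + 4)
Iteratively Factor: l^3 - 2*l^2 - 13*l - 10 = (l + 1)*(l^2 - 3*l - 10) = (l + 1)*(l + 2)*(l - 5)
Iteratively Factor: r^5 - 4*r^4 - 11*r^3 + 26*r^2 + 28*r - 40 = (r + 2)*(r^4 - 6*r^3 + r^2 + 24*r - 20) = (r - 2)*(r + 2)*(r^3 - 4*r^2 - 7*r + 10) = (r - 2)*(r + 2)^2*(r^2 - 6*r + 5) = (r - 5)*(r - 2)*(r + 2)^2*(r - 1)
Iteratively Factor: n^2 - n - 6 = (n + 2)*(n - 3)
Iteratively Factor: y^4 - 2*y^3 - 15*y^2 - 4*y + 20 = (y - 1)*(y^3 - y^2 - 16*y - 20) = (y - 1)*(y + 2)*(y^2 - 3*y - 10) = (y - 5)*(y - 1)*(y + 2)*(y + 2)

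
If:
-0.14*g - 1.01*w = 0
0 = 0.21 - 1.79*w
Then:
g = -0.85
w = 0.12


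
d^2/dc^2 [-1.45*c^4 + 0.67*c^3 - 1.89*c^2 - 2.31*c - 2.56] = -17.4*c^2 + 4.02*c - 3.78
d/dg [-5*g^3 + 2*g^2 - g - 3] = -15*g^2 + 4*g - 1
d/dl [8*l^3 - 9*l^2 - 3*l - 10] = 24*l^2 - 18*l - 3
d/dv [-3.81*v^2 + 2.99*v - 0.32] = 2.99 - 7.62*v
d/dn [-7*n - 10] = -7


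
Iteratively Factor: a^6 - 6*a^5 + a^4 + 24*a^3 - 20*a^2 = (a - 2)*(a^5 - 4*a^4 - 7*a^3 + 10*a^2) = (a - 5)*(a - 2)*(a^4 + a^3 - 2*a^2) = a*(a - 5)*(a - 2)*(a^3 + a^2 - 2*a) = a*(a - 5)*(a - 2)*(a + 2)*(a^2 - a) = a^2*(a - 5)*(a - 2)*(a + 2)*(a - 1)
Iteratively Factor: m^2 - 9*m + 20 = (m - 5)*(m - 4)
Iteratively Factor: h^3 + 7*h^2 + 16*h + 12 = (h + 3)*(h^2 + 4*h + 4) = (h + 2)*(h + 3)*(h + 2)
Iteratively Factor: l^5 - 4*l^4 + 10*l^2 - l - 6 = (l - 3)*(l^4 - l^3 - 3*l^2 + l + 2) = (l - 3)*(l + 1)*(l^3 - 2*l^2 - l + 2) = (l - 3)*(l - 1)*(l + 1)*(l^2 - l - 2) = (l - 3)*(l - 2)*(l - 1)*(l + 1)*(l + 1)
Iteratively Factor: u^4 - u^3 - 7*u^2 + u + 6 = (u - 1)*(u^3 - 7*u - 6) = (u - 3)*(u - 1)*(u^2 + 3*u + 2) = (u - 3)*(u - 1)*(u + 2)*(u + 1)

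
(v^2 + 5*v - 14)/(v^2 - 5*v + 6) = (v + 7)/(v - 3)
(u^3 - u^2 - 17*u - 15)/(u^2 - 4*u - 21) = (u^2 - 4*u - 5)/(u - 7)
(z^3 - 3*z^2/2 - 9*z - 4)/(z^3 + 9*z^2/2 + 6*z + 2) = (z - 4)/(z + 2)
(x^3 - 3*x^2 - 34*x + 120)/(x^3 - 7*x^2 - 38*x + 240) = (x - 4)/(x - 8)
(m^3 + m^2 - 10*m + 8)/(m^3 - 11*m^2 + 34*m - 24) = (m^2 + 2*m - 8)/(m^2 - 10*m + 24)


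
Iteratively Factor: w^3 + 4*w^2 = (w)*(w^2 + 4*w) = w^2*(w + 4)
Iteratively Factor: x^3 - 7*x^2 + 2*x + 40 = (x + 2)*(x^2 - 9*x + 20) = (x - 4)*(x + 2)*(x - 5)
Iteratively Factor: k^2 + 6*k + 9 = (k + 3)*(k + 3)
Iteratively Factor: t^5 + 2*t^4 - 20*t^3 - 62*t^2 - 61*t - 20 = (t + 1)*(t^4 + t^3 - 21*t^2 - 41*t - 20) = (t - 5)*(t + 1)*(t^3 + 6*t^2 + 9*t + 4) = (t - 5)*(t + 1)^2*(t^2 + 5*t + 4) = (t - 5)*(t + 1)^3*(t + 4)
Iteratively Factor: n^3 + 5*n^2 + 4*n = (n + 4)*(n^2 + n) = n*(n + 4)*(n + 1)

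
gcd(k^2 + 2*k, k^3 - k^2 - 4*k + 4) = k + 2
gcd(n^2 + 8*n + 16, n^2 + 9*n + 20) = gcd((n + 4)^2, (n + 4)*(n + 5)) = n + 4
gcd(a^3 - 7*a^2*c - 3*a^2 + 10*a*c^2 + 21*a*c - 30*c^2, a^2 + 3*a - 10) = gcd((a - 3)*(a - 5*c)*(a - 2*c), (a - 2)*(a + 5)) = 1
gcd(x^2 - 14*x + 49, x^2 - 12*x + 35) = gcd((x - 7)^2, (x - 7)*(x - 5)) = x - 7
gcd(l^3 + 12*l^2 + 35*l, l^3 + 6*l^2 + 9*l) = l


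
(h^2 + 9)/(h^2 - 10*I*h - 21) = (h + 3*I)/(h - 7*I)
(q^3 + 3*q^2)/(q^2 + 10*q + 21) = q^2/(q + 7)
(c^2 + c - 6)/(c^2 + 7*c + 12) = (c - 2)/(c + 4)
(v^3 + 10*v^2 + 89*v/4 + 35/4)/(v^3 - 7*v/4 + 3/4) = (4*v^3 + 40*v^2 + 89*v + 35)/(4*v^3 - 7*v + 3)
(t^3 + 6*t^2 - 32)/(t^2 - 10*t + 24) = (t^3 + 6*t^2 - 32)/(t^2 - 10*t + 24)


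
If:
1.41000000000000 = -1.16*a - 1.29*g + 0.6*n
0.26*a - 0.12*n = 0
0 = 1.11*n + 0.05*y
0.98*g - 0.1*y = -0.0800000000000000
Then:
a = 0.20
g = -1.07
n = 0.44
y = -9.70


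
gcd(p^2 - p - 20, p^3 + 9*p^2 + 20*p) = p + 4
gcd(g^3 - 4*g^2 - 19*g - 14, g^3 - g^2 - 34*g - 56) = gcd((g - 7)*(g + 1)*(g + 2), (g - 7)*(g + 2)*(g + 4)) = g^2 - 5*g - 14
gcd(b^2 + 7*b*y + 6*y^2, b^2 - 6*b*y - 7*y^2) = b + y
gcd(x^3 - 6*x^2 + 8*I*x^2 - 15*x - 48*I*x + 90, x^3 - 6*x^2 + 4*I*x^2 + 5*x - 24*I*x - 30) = x^2 + x*(-6 + 5*I) - 30*I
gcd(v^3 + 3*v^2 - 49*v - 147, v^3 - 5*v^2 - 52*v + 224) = v + 7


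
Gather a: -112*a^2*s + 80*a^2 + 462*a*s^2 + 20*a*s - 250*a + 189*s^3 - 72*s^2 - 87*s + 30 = a^2*(80 - 112*s) + a*(462*s^2 + 20*s - 250) + 189*s^3 - 72*s^2 - 87*s + 30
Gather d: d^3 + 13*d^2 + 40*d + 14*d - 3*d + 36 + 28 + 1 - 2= d^3 + 13*d^2 + 51*d + 63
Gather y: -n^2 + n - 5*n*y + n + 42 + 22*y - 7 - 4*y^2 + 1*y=-n^2 + 2*n - 4*y^2 + y*(23 - 5*n) + 35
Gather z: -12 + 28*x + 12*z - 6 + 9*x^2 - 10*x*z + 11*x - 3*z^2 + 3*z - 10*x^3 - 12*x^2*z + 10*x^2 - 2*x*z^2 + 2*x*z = -10*x^3 + 19*x^2 + 39*x + z^2*(-2*x - 3) + z*(-12*x^2 - 8*x + 15) - 18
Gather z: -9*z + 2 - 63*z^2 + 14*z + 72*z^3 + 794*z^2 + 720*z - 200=72*z^3 + 731*z^2 + 725*z - 198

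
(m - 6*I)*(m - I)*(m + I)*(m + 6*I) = m^4 + 37*m^2 + 36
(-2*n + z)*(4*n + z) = -8*n^2 + 2*n*z + z^2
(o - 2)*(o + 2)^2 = o^3 + 2*o^2 - 4*o - 8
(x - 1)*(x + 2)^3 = x^4 + 5*x^3 + 6*x^2 - 4*x - 8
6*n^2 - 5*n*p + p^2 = (-3*n + p)*(-2*n + p)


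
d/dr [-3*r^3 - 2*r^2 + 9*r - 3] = -9*r^2 - 4*r + 9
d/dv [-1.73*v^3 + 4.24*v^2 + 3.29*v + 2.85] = -5.19*v^2 + 8.48*v + 3.29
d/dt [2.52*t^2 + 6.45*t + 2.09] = 5.04*t + 6.45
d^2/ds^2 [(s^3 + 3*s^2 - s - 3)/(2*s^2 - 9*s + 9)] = 2*(113*s^3 - 441*s^2 + 459*s - 27)/(8*s^6 - 108*s^5 + 594*s^4 - 1701*s^3 + 2673*s^2 - 2187*s + 729)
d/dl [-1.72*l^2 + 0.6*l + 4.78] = 0.6 - 3.44*l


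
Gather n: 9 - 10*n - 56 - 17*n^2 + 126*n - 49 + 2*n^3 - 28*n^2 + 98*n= 2*n^3 - 45*n^2 + 214*n - 96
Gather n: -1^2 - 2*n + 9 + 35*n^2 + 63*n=35*n^2 + 61*n + 8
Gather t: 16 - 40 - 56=-80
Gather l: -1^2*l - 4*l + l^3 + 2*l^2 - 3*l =l^3 + 2*l^2 - 8*l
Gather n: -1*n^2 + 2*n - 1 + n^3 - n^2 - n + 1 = n^3 - 2*n^2 + n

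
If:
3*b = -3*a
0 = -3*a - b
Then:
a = 0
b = 0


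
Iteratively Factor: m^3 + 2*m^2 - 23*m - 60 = (m - 5)*(m^2 + 7*m + 12) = (m - 5)*(m + 3)*(m + 4)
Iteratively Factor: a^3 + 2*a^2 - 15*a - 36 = (a + 3)*(a^2 - a - 12) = (a + 3)^2*(a - 4)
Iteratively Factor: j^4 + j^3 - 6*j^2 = (j - 2)*(j^3 + 3*j^2) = j*(j - 2)*(j^2 + 3*j) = j*(j - 2)*(j + 3)*(j)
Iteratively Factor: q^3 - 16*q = (q + 4)*(q^2 - 4*q) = (q - 4)*(q + 4)*(q)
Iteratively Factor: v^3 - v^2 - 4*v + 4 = (v - 2)*(v^2 + v - 2) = (v - 2)*(v - 1)*(v + 2)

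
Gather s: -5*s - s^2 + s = -s^2 - 4*s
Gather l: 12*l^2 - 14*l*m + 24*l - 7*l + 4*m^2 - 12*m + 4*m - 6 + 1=12*l^2 + l*(17 - 14*m) + 4*m^2 - 8*m - 5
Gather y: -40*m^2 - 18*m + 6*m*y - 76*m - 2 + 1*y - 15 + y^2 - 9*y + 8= -40*m^2 - 94*m + y^2 + y*(6*m - 8) - 9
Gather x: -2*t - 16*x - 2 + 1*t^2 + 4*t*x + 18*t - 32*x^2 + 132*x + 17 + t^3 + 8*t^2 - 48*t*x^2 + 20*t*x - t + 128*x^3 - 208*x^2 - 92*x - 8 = t^3 + 9*t^2 + 15*t + 128*x^3 + x^2*(-48*t - 240) + x*(24*t + 24) + 7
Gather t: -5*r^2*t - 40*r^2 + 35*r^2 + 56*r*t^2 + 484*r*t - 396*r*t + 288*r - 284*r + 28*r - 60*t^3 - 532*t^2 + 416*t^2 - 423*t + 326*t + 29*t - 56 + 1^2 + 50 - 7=-5*r^2 + 32*r - 60*t^3 + t^2*(56*r - 116) + t*(-5*r^2 + 88*r - 68) - 12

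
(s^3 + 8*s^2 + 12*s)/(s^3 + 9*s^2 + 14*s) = (s + 6)/(s + 7)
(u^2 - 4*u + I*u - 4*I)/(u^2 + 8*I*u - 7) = (u - 4)/(u + 7*I)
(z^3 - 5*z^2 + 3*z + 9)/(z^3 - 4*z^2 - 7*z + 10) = (z^3 - 5*z^2 + 3*z + 9)/(z^3 - 4*z^2 - 7*z + 10)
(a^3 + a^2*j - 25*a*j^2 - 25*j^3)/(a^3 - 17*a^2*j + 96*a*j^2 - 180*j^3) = (a^2 + 6*a*j + 5*j^2)/(a^2 - 12*a*j + 36*j^2)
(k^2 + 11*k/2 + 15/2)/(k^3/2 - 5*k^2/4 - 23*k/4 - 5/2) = 2*(2*k^2 + 11*k + 15)/(2*k^3 - 5*k^2 - 23*k - 10)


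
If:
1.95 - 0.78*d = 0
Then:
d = 2.50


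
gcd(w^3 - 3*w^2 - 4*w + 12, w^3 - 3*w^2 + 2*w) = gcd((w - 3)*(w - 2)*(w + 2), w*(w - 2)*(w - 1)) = w - 2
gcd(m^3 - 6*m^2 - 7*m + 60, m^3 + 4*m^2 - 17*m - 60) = m^2 - m - 12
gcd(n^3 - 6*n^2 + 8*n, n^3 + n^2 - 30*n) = n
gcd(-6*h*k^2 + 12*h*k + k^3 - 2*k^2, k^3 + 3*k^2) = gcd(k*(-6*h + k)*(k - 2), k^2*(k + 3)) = k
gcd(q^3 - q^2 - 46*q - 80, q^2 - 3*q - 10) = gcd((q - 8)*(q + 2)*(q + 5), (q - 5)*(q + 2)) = q + 2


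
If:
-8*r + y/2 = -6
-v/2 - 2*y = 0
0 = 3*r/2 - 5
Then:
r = 10/3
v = -496/3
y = 124/3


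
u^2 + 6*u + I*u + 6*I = (u + 6)*(u + I)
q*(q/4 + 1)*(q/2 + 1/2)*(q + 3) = q^4/8 + q^3 + 19*q^2/8 + 3*q/2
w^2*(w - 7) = w^3 - 7*w^2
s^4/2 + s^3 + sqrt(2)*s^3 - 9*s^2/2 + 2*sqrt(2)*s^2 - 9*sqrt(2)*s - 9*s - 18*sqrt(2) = (s/2 + 1)*(s - 3)*(s + 3)*(s + 2*sqrt(2))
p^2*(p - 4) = p^3 - 4*p^2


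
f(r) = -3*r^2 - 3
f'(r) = -6*r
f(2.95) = -29.11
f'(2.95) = -17.70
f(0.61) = -4.12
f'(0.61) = -3.66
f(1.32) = -8.23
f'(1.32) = -7.92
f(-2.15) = -16.87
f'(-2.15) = 12.90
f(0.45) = -3.61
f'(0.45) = -2.70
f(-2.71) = -25.03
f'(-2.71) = 16.26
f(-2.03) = -15.36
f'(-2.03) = 12.18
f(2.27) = -18.46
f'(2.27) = -13.62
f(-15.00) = -678.00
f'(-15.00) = 90.00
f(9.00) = -246.00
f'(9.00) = -54.00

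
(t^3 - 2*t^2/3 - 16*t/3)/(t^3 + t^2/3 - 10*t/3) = (3*t - 8)/(3*t - 5)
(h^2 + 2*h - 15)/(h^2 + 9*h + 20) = (h - 3)/(h + 4)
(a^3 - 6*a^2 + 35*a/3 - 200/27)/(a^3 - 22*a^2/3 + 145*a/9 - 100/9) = (a - 8/3)/(a - 4)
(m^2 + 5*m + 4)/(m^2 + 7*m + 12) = (m + 1)/(m + 3)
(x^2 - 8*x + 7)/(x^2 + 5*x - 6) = (x - 7)/(x + 6)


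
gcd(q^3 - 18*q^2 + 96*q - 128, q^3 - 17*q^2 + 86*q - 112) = q^2 - 10*q + 16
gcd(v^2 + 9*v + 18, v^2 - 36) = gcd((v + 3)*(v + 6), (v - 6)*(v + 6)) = v + 6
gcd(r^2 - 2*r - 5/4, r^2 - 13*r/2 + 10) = r - 5/2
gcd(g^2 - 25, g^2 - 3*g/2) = 1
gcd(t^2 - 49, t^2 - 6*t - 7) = t - 7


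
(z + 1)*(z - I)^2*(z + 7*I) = z^4 + z^3 + 5*I*z^3 + 13*z^2 + 5*I*z^2 + 13*z - 7*I*z - 7*I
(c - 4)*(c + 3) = c^2 - c - 12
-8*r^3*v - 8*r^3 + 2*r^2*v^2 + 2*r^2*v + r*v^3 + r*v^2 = (-2*r + v)*(4*r + v)*(r*v + r)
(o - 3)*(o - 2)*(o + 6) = o^3 + o^2 - 24*o + 36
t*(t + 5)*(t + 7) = t^3 + 12*t^2 + 35*t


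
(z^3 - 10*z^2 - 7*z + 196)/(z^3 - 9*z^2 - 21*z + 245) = (z + 4)/(z + 5)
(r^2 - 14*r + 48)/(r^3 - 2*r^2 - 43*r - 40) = (r - 6)/(r^2 + 6*r + 5)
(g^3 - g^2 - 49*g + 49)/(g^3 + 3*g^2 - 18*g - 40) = (g^3 - g^2 - 49*g + 49)/(g^3 + 3*g^2 - 18*g - 40)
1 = 1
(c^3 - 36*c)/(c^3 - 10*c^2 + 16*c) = (c^2 - 36)/(c^2 - 10*c + 16)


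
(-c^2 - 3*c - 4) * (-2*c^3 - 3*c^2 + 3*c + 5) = 2*c^5 + 9*c^4 + 14*c^3 - 2*c^2 - 27*c - 20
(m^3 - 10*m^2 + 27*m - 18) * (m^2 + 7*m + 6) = m^5 - 3*m^4 - 37*m^3 + 111*m^2 + 36*m - 108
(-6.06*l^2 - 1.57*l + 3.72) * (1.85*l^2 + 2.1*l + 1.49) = -11.211*l^4 - 15.6305*l^3 - 5.4444*l^2 + 5.4727*l + 5.5428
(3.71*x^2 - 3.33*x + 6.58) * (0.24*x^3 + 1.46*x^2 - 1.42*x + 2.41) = 0.8904*x^5 + 4.6174*x^4 - 8.5508*x^3 + 23.2765*x^2 - 17.3689*x + 15.8578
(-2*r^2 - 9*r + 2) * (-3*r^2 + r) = 6*r^4 + 25*r^3 - 15*r^2 + 2*r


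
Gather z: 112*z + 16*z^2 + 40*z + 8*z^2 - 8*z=24*z^2 + 144*z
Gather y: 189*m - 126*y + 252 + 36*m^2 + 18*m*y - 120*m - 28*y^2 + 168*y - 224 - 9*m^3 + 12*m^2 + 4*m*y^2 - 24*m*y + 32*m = -9*m^3 + 48*m^2 + 101*m + y^2*(4*m - 28) + y*(42 - 6*m) + 28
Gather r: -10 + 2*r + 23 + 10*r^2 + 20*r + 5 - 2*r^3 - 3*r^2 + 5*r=-2*r^3 + 7*r^2 + 27*r + 18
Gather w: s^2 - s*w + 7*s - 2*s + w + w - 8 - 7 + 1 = s^2 + 5*s + w*(2 - s) - 14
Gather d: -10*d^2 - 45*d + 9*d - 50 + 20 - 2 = -10*d^2 - 36*d - 32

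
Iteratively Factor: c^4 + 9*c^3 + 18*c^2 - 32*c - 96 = (c - 2)*(c^3 + 11*c^2 + 40*c + 48) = (c - 2)*(c + 4)*(c^2 + 7*c + 12) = (c - 2)*(c + 3)*(c + 4)*(c + 4)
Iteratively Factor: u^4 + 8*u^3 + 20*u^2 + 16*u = (u)*(u^3 + 8*u^2 + 20*u + 16) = u*(u + 2)*(u^2 + 6*u + 8) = u*(u + 2)*(u + 4)*(u + 2)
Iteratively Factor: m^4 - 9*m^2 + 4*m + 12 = (m - 2)*(m^3 + 2*m^2 - 5*m - 6) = (m - 2)^2*(m^2 + 4*m + 3) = (m - 2)^2*(m + 3)*(m + 1)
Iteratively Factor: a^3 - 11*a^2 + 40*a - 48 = (a - 4)*(a^2 - 7*a + 12) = (a - 4)*(a - 3)*(a - 4)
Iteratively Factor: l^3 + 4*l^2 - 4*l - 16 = (l + 2)*(l^2 + 2*l - 8) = (l + 2)*(l + 4)*(l - 2)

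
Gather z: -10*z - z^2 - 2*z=-z^2 - 12*z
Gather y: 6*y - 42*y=-36*y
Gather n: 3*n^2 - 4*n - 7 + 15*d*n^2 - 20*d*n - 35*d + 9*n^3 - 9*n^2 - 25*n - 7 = -35*d + 9*n^3 + n^2*(15*d - 6) + n*(-20*d - 29) - 14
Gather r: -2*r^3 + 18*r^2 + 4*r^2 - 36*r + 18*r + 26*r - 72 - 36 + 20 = -2*r^3 + 22*r^2 + 8*r - 88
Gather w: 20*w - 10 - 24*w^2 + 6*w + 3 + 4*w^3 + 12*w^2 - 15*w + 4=4*w^3 - 12*w^2 + 11*w - 3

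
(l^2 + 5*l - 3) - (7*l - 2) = l^2 - 2*l - 1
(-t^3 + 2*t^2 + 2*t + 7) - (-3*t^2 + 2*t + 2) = -t^3 + 5*t^2 + 5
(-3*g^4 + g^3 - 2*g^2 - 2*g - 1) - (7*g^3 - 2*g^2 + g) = -3*g^4 - 6*g^3 - 3*g - 1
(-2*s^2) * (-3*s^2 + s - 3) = 6*s^4 - 2*s^3 + 6*s^2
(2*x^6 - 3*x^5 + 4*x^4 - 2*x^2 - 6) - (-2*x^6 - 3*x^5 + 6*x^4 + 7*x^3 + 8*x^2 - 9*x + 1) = 4*x^6 - 2*x^4 - 7*x^3 - 10*x^2 + 9*x - 7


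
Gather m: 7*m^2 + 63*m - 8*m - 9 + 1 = 7*m^2 + 55*m - 8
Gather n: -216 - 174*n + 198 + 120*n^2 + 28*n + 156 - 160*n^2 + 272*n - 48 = -40*n^2 + 126*n + 90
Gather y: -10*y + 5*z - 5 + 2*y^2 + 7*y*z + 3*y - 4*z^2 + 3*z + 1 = 2*y^2 + y*(7*z - 7) - 4*z^2 + 8*z - 4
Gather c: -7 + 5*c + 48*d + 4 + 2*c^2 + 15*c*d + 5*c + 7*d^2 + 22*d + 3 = 2*c^2 + c*(15*d + 10) + 7*d^2 + 70*d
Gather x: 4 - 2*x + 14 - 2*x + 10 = 28 - 4*x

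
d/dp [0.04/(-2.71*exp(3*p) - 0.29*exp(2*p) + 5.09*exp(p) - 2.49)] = (0.3252*exp(2*p) + 0.0232*exp(p) - 0.2036)*exp(p)/(2.71*exp(3*p) + 0.29*exp(2*p) - 5.09*exp(p) + 2.49)^2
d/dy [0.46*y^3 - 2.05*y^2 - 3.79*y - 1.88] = 1.38*y^2 - 4.1*y - 3.79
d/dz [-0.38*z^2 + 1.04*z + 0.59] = 1.04 - 0.76*z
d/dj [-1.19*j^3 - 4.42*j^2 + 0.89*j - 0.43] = -3.57*j^2 - 8.84*j + 0.89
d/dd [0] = 0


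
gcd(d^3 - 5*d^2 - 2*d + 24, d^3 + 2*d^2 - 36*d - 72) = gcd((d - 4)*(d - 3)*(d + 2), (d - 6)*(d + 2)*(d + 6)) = d + 2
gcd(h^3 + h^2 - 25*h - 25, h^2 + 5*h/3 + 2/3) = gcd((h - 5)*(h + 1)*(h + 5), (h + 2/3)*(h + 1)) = h + 1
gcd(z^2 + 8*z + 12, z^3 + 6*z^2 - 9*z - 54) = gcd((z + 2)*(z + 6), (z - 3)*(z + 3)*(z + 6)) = z + 6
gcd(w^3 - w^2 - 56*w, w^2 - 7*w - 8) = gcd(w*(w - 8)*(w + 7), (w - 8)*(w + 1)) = w - 8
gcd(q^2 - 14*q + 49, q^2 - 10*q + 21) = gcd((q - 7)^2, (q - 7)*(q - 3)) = q - 7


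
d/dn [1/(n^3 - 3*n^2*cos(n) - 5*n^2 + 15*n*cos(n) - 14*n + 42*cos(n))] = (-3*n^2*sin(n) - 3*n^2 + 15*n*sin(n) + 6*n*cos(n) + 10*n + 42*sin(n) - 15*cos(n) + 14)/((n - 7)^2*(n + 2)^2*(n - 3*cos(n))^2)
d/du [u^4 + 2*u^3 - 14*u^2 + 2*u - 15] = 4*u^3 + 6*u^2 - 28*u + 2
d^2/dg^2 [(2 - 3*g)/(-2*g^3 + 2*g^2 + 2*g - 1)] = 4*(18*g^5 - 42*g^4 + 44*g^3 - 18*g^2 + 3*g - 3)/(8*g^9 - 24*g^8 + 52*g^6 - 24*g^5 - 36*g^4 + 22*g^3 + 6*g^2 - 6*g + 1)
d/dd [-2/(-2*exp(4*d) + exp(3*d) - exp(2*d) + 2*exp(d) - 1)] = (-16*exp(3*d) + 6*exp(2*d) - 4*exp(d) + 4)*exp(d)/(2*exp(4*d) - exp(3*d) + exp(2*d) - 2*exp(d) + 1)^2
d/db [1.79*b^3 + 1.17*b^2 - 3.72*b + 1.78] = 5.37*b^2 + 2.34*b - 3.72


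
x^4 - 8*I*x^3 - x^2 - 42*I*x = x*(x - 7*I)*(x - 3*I)*(x + 2*I)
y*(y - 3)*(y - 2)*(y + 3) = y^4 - 2*y^3 - 9*y^2 + 18*y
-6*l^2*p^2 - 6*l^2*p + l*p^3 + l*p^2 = p*(-6*l + p)*(l*p + l)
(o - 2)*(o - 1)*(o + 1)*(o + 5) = o^4 + 3*o^3 - 11*o^2 - 3*o + 10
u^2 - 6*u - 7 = (u - 7)*(u + 1)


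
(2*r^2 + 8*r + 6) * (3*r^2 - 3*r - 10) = 6*r^4 + 18*r^3 - 26*r^2 - 98*r - 60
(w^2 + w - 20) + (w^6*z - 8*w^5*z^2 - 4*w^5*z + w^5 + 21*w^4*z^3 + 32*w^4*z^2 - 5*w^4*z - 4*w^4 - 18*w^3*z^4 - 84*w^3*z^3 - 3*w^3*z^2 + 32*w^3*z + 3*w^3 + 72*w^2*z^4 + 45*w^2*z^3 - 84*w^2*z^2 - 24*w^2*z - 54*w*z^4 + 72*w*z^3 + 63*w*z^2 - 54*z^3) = w^6*z - 8*w^5*z^2 - 4*w^5*z + w^5 + 21*w^4*z^3 + 32*w^4*z^2 - 5*w^4*z - 4*w^4 - 18*w^3*z^4 - 84*w^3*z^3 - 3*w^3*z^2 + 32*w^3*z + 3*w^3 + 72*w^2*z^4 + 45*w^2*z^3 - 84*w^2*z^2 - 24*w^2*z + w^2 - 54*w*z^4 + 72*w*z^3 + 63*w*z^2 + w - 54*z^3 - 20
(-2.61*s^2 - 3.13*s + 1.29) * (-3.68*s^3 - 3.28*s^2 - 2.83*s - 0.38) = 9.6048*s^5 + 20.0792*s^4 + 12.9055*s^3 + 5.6185*s^2 - 2.4613*s - 0.4902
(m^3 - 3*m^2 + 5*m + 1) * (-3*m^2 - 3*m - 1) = -3*m^5 + 6*m^4 - 7*m^3 - 15*m^2 - 8*m - 1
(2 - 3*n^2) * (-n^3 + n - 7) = 3*n^5 - 5*n^3 + 21*n^2 + 2*n - 14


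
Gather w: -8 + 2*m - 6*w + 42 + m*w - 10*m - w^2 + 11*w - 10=-8*m - w^2 + w*(m + 5) + 24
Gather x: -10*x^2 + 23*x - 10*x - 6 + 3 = -10*x^2 + 13*x - 3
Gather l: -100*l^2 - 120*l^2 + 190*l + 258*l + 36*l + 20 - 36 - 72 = -220*l^2 + 484*l - 88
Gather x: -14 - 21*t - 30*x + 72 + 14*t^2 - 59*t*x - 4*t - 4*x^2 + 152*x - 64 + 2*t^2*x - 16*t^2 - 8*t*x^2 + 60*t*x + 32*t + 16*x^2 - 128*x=-2*t^2 + 7*t + x^2*(12 - 8*t) + x*(2*t^2 + t - 6) - 6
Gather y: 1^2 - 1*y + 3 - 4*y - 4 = -5*y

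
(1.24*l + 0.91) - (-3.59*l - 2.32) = 4.83*l + 3.23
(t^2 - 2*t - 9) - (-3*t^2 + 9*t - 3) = 4*t^2 - 11*t - 6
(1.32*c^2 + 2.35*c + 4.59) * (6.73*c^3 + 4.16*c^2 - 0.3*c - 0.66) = 8.8836*c^5 + 21.3067*c^4 + 40.2707*c^3 + 17.5182*c^2 - 2.928*c - 3.0294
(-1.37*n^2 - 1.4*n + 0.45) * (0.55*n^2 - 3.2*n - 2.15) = -0.7535*n^4 + 3.614*n^3 + 7.673*n^2 + 1.57*n - 0.9675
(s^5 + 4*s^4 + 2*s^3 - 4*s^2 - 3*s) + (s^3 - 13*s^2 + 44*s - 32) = s^5 + 4*s^4 + 3*s^3 - 17*s^2 + 41*s - 32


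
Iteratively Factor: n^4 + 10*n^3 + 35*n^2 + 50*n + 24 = (n + 1)*(n^3 + 9*n^2 + 26*n + 24) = (n + 1)*(n + 2)*(n^2 + 7*n + 12) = (n + 1)*(n + 2)*(n + 4)*(n + 3)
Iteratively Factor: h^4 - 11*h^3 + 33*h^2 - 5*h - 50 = (h + 1)*(h^3 - 12*h^2 + 45*h - 50) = (h - 5)*(h + 1)*(h^2 - 7*h + 10) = (h - 5)*(h - 2)*(h + 1)*(h - 5)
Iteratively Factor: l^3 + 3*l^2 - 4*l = (l)*(l^2 + 3*l - 4) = l*(l + 4)*(l - 1)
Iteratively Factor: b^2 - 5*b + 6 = (b - 3)*(b - 2)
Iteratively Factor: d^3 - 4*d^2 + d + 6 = (d + 1)*(d^2 - 5*d + 6) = (d - 2)*(d + 1)*(d - 3)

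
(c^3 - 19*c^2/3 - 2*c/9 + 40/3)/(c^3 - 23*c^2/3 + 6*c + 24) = (c - 5/3)/(c - 3)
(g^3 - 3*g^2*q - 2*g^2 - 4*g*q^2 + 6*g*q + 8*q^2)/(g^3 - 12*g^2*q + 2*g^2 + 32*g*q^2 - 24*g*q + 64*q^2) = (-g^2 - g*q + 2*g + 2*q)/(-g^2 + 8*g*q - 2*g + 16*q)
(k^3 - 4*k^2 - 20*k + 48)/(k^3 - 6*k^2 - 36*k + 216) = (k^2 + 2*k - 8)/(k^2 - 36)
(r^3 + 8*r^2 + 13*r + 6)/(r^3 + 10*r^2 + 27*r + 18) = (r + 1)/(r + 3)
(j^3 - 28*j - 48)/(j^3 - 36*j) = (j^2 + 6*j + 8)/(j*(j + 6))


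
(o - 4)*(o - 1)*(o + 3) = o^3 - 2*o^2 - 11*o + 12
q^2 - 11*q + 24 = (q - 8)*(q - 3)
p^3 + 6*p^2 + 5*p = p*(p + 1)*(p + 5)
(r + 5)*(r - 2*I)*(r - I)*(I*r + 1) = I*r^4 + 4*r^3 + 5*I*r^3 + 20*r^2 - 5*I*r^2 - 2*r - 25*I*r - 10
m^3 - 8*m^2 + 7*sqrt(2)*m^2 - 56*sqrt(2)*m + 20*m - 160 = (m - 8)*(m + 2*sqrt(2))*(m + 5*sqrt(2))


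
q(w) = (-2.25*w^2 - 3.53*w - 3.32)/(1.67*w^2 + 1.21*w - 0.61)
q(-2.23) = -1.33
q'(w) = (-4.5*w - 3.53)/(1.67*w^2 + 1.21*w - 0.61) + (-3.34*w - 1.21)*(-2.25*w^2 - 3.53*w - 3.32)/(1.67*w^2 + 1.21*w - 0.61)^2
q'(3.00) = 0.23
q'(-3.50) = -0.01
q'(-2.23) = -0.36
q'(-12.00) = 0.01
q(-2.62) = -1.24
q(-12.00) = -1.26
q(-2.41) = -1.28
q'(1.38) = 1.74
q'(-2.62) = -0.14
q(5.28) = -1.62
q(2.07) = -2.24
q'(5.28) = 0.06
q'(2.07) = 0.59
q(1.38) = -2.94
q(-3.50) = -1.19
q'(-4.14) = 0.01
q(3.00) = -1.89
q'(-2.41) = -0.23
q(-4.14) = -1.19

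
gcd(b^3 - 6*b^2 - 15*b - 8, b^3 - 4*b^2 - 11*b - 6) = b^2 + 2*b + 1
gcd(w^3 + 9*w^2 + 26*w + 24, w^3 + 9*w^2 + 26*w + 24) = w^3 + 9*w^2 + 26*w + 24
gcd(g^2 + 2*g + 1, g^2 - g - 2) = g + 1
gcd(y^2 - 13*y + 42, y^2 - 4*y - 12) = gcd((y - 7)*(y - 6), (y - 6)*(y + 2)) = y - 6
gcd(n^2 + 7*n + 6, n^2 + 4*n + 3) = n + 1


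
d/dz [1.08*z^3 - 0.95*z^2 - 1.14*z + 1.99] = 3.24*z^2 - 1.9*z - 1.14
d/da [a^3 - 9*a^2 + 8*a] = 3*a^2 - 18*a + 8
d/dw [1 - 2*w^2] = -4*w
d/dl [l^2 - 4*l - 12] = 2*l - 4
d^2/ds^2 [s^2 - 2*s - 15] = 2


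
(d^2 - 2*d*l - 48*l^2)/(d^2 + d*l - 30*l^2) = (d - 8*l)/(d - 5*l)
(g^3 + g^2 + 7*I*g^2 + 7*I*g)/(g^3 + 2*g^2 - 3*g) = (g^2 + g + 7*I*g + 7*I)/(g^2 + 2*g - 3)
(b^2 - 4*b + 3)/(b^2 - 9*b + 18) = (b - 1)/(b - 6)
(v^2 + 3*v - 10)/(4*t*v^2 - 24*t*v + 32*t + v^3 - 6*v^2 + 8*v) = (v + 5)/(4*t*v - 16*t + v^2 - 4*v)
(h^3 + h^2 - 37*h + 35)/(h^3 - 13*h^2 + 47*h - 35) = (h + 7)/(h - 7)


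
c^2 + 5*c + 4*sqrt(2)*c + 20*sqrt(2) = (c + 5)*(c + 4*sqrt(2))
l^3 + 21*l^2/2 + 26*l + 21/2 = (l + 1/2)*(l + 3)*(l + 7)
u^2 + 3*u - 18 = (u - 3)*(u + 6)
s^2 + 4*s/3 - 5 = (s - 5/3)*(s + 3)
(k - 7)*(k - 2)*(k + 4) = k^3 - 5*k^2 - 22*k + 56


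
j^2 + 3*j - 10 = (j - 2)*(j + 5)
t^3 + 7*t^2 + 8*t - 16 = (t - 1)*(t + 4)^2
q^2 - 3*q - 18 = (q - 6)*(q + 3)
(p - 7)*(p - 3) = p^2 - 10*p + 21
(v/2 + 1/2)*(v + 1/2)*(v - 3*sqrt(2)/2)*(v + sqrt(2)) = v^4/2 - sqrt(2)*v^3/4 + 3*v^3/4 - 5*v^2/4 - 3*sqrt(2)*v^2/8 - 9*v/4 - sqrt(2)*v/8 - 3/4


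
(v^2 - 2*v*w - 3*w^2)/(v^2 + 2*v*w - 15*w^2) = (v + w)/(v + 5*w)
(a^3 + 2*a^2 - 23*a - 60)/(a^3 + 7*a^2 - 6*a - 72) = (a^2 - 2*a - 15)/(a^2 + 3*a - 18)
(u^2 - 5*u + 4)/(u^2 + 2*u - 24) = (u - 1)/(u + 6)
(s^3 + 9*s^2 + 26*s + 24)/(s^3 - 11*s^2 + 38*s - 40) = (s^3 + 9*s^2 + 26*s + 24)/(s^3 - 11*s^2 + 38*s - 40)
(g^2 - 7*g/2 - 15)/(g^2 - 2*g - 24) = (g + 5/2)/(g + 4)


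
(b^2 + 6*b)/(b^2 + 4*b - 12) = b/(b - 2)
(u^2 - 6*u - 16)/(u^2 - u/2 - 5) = 2*(u - 8)/(2*u - 5)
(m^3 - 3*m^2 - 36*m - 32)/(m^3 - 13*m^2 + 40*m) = (m^2 + 5*m + 4)/(m*(m - 5))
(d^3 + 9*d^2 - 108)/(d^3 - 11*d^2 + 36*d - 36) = (d^2 + 12*d + 36)/(d^2 - 8*d + 12)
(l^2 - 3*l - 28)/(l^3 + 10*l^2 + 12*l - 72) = (l^2 - 3*l - 28)/(l^3 + 10*l^2 + 12*l - 72)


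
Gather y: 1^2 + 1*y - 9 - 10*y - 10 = -9*y - 18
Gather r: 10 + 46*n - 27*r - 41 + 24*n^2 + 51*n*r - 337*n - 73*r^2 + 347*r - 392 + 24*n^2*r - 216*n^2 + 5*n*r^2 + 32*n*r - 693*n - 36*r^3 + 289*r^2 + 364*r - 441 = -192*n^2 - 984*n - 36*r^3 + r^2*(5*n + 216) + r*(24*n^2 + 83*n + 684) - 864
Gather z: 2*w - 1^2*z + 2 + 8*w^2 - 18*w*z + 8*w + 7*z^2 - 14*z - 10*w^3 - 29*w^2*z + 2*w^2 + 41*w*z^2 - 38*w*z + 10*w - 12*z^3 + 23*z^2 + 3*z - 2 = -10*w^3 + 10*w^2 + 20*w - 12*z^3 + z^2*(41*w + 30) + z*(-29*w^2 - 56*w - 12)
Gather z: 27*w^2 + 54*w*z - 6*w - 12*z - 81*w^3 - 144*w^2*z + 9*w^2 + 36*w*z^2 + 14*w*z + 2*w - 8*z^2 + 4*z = -81*w^3 + 36*w^2 - 4*w + z^2*(36*w - 8) + z*(-144*w^2 + 68*w - 8)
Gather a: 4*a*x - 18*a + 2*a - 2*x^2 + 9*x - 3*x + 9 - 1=a*(4*x - 16) - 2*x^2 + 6*x + 8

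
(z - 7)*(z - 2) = z^2 - 9*z + 14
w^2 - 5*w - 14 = (w - 7)*(w + 2)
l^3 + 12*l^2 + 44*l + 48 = (l + 2)*(l + 4)*(l + 6)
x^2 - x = x*(x - 1)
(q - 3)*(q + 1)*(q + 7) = q^3 + 5*q^2 - 17*q - 21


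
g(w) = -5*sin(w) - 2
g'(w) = -5*cos(w)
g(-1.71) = 2.95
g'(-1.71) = 0.69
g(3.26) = -1.41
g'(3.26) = 4.96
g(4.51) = 2.90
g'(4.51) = 1.01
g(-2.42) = 1.30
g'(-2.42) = 3.75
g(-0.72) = 1.30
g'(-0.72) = -3.76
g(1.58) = -7.00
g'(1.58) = 0.05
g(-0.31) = -0.47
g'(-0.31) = -4.76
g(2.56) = -4.75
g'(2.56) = 4.18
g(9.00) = -4.06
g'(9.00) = 4.56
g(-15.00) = 1.25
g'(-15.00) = 3.80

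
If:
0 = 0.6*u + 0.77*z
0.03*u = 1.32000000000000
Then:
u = 44.00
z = -34.29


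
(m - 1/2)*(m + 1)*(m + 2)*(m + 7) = m^4 + 19*m^3/2 + 18*m^2 + 5*m/2 - 7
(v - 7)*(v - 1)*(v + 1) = v^3 - 7*v^2 - v + 7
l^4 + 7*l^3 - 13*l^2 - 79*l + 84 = (l - 3)*(l - 1)*(l + 4)*(l + 7)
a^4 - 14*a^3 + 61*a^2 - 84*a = a*(a - 7)*(a - 4)*(a - 3)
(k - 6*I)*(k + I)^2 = k^3 - 4*I*k^2 + 11*k + 6*I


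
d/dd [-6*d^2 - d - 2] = -12*d - 1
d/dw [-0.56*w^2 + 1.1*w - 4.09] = 1.1 - 1.12*w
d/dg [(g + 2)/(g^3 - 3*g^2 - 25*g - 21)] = (g^3 - 3*g^2 - 25*g + (g + 2)*(-3*g^2 + 6*g + 25) - 21)/(-g^3 + 3*g^2 + 25*g + 21)^2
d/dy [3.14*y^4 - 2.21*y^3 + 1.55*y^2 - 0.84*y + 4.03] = 12.56*y^3 - 6.63*y^2 + 3.1*y - 0.84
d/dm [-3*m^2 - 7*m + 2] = -6*m - 7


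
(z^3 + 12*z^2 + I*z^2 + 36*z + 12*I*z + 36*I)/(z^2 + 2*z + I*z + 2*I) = (z^2 + 12*z + 36)/(z + 2)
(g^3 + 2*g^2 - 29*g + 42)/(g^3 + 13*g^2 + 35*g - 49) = (g^2 - 5*g + 6)/(g^2 + 6*g - 7)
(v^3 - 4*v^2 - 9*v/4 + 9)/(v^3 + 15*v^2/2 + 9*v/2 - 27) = (v^2 - 5*v/2 - 6)/(v^2 + 9*v + 18)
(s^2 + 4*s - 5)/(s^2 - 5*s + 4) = (s + 5)/(s - 4)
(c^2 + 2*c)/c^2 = (c + 2)/c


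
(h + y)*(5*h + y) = 5*h^2 + 6*h*y + y^2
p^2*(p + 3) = p^3 + 3*p^2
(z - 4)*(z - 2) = z^2 - 6*z + 8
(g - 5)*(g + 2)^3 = g^4 + g^3 - 18*g^2 - 52*g - 40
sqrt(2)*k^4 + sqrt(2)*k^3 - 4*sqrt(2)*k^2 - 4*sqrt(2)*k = k*(k - 2)*(k + 2)*(sqrt(2)*k + sqrt(2))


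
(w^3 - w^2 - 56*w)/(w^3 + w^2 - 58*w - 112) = w/(w + 2)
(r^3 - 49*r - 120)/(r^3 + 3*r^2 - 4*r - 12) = (r^2 - 3*r - 40)/(r^2 - 4)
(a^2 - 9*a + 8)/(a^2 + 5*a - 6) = (a - 8)/(a + 6)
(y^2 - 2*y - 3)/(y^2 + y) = (y - 3)/y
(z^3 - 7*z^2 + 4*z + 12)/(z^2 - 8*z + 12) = z + 1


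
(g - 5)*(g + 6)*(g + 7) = g^3 + 8*g^2 - 23*g - 210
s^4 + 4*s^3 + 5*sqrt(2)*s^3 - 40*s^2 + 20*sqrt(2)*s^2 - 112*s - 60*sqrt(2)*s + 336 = (s - 2)*(s + 6)*(s - 2*sqrt(2))*(s + 7*sqrt(2))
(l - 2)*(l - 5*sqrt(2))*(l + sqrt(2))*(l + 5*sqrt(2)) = l^4 - 2*l^3 + sqrt(2)*l^3 - 50*l^2 - 2*sqrt(2)*l^2 - 50*sqrt(2)*l + 100*l + 100*sqrt(2)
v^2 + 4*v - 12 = (v - 2)*(v + 6)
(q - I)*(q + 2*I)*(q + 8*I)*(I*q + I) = I*q^4 - 9*q^3 + I*q^3 - 9*q^2 - 6*I*q^2 - 16*q - 6*I*q - 16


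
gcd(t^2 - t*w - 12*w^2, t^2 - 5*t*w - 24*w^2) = t + 3*w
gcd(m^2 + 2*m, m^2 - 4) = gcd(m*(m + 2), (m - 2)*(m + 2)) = m + 2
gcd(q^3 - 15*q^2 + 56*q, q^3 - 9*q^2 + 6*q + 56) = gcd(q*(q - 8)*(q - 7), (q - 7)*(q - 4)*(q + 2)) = q - 7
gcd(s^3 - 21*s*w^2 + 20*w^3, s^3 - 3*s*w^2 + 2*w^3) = s - w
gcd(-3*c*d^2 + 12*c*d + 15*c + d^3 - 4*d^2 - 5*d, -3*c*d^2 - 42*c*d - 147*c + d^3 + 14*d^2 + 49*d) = 3*c - d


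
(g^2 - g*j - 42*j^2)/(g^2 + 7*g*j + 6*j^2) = (g - 7*j)/(g + j)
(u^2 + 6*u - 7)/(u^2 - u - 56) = (u - 1)/(u - 8)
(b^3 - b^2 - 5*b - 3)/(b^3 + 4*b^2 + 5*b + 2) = (b - 3)/(b + 2)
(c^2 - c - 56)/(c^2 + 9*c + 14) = (c - 8)/(c + 2)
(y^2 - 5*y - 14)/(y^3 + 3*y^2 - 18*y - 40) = (y - 7)/(y^2 + y - 20)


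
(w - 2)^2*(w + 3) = w^3 - w^2 - 8*w + 12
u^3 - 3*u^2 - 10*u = u*(u - 5)*(u + 2)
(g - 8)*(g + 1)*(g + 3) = g^3 - 4*g^2 - 29*g - 24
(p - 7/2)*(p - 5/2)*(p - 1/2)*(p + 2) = p^4 - 9*p^3/2 - 5*p^2/4 + 153*p/8 - 35/4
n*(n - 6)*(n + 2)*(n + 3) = n^4 - n^3 - 24*n^2 - 36*n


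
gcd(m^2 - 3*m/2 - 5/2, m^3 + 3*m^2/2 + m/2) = m + 1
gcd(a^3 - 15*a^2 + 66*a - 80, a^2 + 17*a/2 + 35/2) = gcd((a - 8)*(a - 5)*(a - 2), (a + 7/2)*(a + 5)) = 1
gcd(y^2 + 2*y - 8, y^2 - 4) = y - 2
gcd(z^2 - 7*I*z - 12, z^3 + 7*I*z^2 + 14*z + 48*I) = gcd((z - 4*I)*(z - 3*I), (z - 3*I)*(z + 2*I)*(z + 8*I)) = z - 3*I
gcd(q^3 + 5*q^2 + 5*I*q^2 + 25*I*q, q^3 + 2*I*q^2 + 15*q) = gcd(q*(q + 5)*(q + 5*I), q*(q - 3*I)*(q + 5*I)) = q^2 + 5*I*q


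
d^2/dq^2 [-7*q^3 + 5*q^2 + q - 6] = 10 - 42*q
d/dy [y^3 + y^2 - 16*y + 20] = 3*y^2 + 2*y - 16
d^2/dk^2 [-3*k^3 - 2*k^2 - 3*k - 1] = -18*k - 4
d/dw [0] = 0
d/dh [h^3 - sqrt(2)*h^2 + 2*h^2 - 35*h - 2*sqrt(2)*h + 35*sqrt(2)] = 3*h^2 - 2*sqrt(2)*h + 4*h - 35 - 2*sqrt(2)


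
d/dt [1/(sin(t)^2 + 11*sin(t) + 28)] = -(2*sin(t) + 11)*cos(t)/(sin(t)^2 + 11*sin(t) + 28)^2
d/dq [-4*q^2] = -8*q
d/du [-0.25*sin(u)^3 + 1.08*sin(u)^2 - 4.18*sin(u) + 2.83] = (-0.75*sin(u)^2 + 2.16*sin(u) - 4.18)*cos(u)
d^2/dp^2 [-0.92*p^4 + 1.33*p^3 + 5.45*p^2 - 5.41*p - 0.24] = -11.04*p^2 + 7.98*p + 10.9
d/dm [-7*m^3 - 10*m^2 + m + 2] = -21*m^2 - 20*m + 1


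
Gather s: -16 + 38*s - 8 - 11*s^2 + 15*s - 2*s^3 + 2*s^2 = -2*s^3 - 9*s^2 + 53*s - 24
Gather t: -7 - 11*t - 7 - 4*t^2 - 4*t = -4*t^2 - 15*t - 14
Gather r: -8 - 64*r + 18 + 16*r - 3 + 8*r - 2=5 - 40*r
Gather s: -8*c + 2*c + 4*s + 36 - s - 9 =-6*c + 3*s + 27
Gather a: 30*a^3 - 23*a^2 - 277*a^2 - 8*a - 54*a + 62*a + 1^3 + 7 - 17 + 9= 30*a^3 - 300*a^2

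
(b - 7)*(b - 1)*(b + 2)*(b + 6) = b^4 - 45*b^2 - 40*b + 84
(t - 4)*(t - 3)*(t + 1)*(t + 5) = t^4 - t^3 - 25*t^2 + 37*t + 60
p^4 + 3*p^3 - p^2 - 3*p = p*(p - 1)*(p + 1)*(p + 3)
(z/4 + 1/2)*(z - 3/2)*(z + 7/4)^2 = z^4/4 + z^3 + 29*z^2/64 - 287*z/128 - 147/64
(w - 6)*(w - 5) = w^2 - 11*w + 30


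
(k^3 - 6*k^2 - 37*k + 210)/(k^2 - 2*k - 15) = (k^2 - k - 42)/(k + 3)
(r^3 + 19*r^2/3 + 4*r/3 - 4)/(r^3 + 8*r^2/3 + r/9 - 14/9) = 3*(r + 6)/(3*r + 7)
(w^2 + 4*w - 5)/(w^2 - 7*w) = (w^2 + 4*w - 5)/(w*(w - 7))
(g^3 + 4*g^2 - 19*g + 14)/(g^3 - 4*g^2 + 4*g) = (g^2 + 6*g - 7)/(g*(g - 2))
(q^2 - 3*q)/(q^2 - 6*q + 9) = q/(q - 3)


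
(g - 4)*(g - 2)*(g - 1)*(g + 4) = g^4 - 3*g^3 - 14*g^2 + 48*g - 32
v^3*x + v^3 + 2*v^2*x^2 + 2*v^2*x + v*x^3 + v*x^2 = (v + x)^2*(v*x + v)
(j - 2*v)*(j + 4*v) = j^2 + 2*j*v - 8*v^2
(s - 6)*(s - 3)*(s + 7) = s^3 - 2*s^2 - 45*s + 126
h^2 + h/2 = h*(h + 1/2)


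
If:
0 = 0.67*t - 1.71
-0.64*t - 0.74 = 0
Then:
No Solution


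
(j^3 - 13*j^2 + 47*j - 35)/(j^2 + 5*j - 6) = (j^2 - 12*j + 35)/(j + 6)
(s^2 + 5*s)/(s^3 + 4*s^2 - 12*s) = (s + 5)/(s^2 + 4*s - 12)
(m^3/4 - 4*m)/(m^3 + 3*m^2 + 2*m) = (m^2 - 16)/(4*(m^2 + 3*m + 2))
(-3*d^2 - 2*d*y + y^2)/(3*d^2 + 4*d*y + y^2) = (-3*d + y)/(3*d + y)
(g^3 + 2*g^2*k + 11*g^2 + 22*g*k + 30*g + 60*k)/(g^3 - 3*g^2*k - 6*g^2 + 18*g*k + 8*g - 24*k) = (g^3 + 2*g^2*k + 11*g^2 + 22*g*k + 30*g + 60*k)/(g^3 - 3*g^2*k - 6*g^2 + 18*g*k + 8*g - 24*k)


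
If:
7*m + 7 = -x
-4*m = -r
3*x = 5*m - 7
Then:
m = -7/13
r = -28/13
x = -42/13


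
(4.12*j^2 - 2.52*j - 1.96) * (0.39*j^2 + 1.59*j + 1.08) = 1.6068*j^4 + 5.568*j^3 - 0.3216*j^2 - 5.838*j - 2.1168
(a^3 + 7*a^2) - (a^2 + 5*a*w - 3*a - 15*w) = a^3 + 6*a^2 - 5*a*w + 3*a + 15*w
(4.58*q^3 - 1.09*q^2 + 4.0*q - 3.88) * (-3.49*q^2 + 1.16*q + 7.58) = -15.9842*q^5 + 9.1169*q^4 + 19.492*q^3 + 9.919*q^2 + 25.8192*q - 29.4104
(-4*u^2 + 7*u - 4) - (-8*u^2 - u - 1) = 4*u^2 + 8*u - 3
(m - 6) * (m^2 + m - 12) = m^3 - 5*m^2 - 18*m + 72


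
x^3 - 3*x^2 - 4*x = x*(x - 4)*(x + 1)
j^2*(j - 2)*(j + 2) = j^4 - 4*j^2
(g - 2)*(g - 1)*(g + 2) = g^3 - g^2 - 4*g + 4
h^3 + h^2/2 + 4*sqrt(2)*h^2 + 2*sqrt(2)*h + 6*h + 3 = (h + 1/2)*(h + sqrt(2))*(h + 3*sqrt(2))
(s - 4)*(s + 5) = s^2 + s - 20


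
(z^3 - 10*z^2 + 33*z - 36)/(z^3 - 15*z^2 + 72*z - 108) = (z^2 - 7*z + 12)/(z^2 - 12*z + 36)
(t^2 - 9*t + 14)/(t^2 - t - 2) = (t - 7)/(t + 1)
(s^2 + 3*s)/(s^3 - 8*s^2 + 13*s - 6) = s*(s + 3)/(s^3 - 8*s^2 + 13*s - 6)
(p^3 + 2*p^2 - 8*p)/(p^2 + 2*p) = (p^2 + 2*p - 8)/(p + 2)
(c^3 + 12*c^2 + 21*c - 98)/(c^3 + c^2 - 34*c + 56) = (c + 7)/(c - 4)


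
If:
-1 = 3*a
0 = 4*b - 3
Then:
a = -1/3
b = 3/4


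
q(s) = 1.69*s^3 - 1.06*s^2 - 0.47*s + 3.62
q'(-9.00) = 429.28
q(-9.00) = -1310.02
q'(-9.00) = 429.28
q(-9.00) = -1310.02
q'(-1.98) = 23.60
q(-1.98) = -12.72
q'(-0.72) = 3.68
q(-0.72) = 2.78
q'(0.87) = 1.52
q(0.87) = 3.52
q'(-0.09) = -0.24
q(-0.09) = 3.65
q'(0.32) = -0.63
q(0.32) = 3.42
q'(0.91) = 1.80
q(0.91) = 3.59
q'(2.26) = 20.63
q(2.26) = 16.65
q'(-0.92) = 5.77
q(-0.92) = 1.84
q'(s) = 5.07*s^2 - 2.12*s - 0.47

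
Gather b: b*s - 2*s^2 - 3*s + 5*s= b*s - 2*s^2 + 2*s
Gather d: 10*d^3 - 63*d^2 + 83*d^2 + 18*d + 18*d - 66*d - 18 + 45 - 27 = 10*d^3 + 20*d^2 - 30*d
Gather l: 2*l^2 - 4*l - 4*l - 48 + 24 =2*l^2 - 8*l - 24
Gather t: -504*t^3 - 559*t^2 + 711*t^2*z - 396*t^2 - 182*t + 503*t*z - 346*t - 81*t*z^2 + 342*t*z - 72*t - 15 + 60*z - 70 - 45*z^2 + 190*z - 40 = -504*t^3 + t^2*(711*z - 955) + t*(-81*z^2 + 845*z - 600) - 45*z^2 + 250*z - 125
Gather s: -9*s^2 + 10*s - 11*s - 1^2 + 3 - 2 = -9*s^2 - s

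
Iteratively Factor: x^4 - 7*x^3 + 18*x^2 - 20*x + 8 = (x - 2)*(x^3 - 5*x^2 + 8*x - 4) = (x - 2)^2*(x^2 - 3*x + 2) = (x - 2)^2*(x - 1)*(x - 2)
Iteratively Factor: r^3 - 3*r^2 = (r - 3)*(r^2) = r*(r - 3)*(r)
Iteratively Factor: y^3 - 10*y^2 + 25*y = (y - 5)*(y^2 - 5*y) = (y - 5)^2*(y)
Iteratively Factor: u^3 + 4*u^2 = (u)*(u^2 + 4*u) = u*(u + 4)*(u)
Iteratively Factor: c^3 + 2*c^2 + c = (c + 1)*(c^2 + c) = (c + 1)^2*(c)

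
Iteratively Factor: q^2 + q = (q + 1)*(q)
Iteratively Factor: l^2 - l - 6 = (l - 3)*(l + 2)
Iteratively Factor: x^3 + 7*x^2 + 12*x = (x)*(x^2 + 7*x + 12) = x*(x + 3)*(x + 4)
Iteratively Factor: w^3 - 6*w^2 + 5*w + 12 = (w - 4)*(w^2 - 2*w - 3) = (w - 4)*(w - 3)*(w + 1)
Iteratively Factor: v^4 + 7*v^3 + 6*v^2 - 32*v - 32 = (v + 4)*(v^3 + 3*v^2 - 6*v - 8) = (v + 1)*(v + 4)*(v^2 + 2*v - 8) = (v - 2)*(v + 1)*(v + 4)*(v + 4)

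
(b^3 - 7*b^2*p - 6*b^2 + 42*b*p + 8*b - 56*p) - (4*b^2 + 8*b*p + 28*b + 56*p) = b^3 - 7*b^2*p - 10*b^2 + 34*b*p - 20*b - 112*p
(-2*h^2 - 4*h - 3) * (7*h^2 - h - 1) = -14*h^4 - 26*h^3 - 15*h^2 + 7*h + 3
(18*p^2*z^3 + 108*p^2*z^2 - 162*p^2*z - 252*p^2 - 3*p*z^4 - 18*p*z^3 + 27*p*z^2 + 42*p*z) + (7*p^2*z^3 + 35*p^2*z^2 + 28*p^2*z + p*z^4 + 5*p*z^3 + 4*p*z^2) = 25*p^2*z^3 + 143*p^2*z^2 - 134*p^2*z - 252*p^2 - 2*p*z^4 - 13*p*z^3 + 31*p*z^2 + 42*p*z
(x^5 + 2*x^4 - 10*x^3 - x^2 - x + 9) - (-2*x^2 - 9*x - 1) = x^5 + 2*x^4 - 10*x^3 + x^2 + 8*x + 10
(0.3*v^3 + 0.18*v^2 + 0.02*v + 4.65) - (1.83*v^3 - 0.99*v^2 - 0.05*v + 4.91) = -1.53*v^3 + 1.17*v^2 + 0.07*v - 0.26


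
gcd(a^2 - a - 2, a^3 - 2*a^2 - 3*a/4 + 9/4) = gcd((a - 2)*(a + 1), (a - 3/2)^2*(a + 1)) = a + 1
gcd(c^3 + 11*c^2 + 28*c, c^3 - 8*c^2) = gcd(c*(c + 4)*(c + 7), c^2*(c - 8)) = c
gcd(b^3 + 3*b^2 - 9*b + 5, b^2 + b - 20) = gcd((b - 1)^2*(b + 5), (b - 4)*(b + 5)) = b + 5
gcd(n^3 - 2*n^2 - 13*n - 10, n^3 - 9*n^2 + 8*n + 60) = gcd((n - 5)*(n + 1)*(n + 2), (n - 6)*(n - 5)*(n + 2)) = n^2 - 3*n - 10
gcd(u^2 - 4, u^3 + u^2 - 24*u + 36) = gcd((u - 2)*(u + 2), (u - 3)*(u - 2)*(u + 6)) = u - 2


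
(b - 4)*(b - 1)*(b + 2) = b^3 - 3*b^2 - 6*b + 8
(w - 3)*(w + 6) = w^2 + 3*w - 18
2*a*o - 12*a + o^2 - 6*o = (2*a + o)*(o - 6)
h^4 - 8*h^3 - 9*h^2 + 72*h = h*(h - 8)*(h - 3)*(h + 3)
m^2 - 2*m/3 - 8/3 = (m - 2)*(m + 4/3)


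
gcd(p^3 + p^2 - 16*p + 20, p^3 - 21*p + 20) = p + 5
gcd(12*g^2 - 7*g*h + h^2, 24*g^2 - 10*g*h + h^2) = 4*g - h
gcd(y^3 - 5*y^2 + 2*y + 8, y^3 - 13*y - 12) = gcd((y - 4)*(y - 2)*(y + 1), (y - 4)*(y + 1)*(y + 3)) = y^2 - 3*y - 4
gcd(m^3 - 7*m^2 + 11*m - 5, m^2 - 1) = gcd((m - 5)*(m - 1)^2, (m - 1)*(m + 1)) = m - 1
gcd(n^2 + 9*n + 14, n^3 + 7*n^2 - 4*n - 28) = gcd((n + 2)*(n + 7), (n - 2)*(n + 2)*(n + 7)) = n^2 + 9*n + 14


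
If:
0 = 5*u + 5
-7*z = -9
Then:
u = -1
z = 9/7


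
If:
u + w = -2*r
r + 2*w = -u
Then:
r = w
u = -3*w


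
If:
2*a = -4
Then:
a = -2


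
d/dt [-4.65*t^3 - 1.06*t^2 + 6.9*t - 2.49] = -13.95*t^2 - 2.12*t + 6.9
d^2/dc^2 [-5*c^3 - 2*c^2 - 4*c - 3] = -30*c - 4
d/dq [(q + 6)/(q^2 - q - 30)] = (q^2 - q - (q + 6)*(2*q - 1) - 30)/(-q^2 + q + 30)^2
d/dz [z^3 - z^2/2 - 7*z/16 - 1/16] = 3*z^2 - z - 7/16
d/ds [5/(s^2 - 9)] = -10*s/(s^2 - 9)^2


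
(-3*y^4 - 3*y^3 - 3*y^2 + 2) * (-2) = 6*y^4 + 6*y^3 + 6*y^2 - 4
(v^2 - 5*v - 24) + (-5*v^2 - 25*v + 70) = -4*v^2 - 30*v + 46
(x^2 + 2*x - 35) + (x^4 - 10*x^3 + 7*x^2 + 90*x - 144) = x^4 - 10*x^3 + 8*x^2 + 92*x - 179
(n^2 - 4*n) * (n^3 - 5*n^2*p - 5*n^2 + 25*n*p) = n^5 - 5*n^4*p - 9*n^4 + 45*n^3*p + 20*n^3 - 100*n^2*p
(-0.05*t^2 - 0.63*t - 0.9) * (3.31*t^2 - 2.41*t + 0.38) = -0.1655*t^4 - 1.9648*t^3 - 1.4797*t^2 + 1.9296*t - 0.342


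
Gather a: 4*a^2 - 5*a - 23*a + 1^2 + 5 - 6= 4*a^2 - 28*a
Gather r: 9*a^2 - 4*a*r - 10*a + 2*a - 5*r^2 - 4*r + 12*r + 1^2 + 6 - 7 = 9*a^2 - 8*a - 5*r^2 + r*(8 - 4*a)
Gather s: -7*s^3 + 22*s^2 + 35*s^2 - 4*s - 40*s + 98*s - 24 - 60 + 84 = -7*s^3 + 57*s^2 + 54*s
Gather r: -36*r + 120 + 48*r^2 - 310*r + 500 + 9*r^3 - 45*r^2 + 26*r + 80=9*r^3 + 3*r^2 - 320*r + 700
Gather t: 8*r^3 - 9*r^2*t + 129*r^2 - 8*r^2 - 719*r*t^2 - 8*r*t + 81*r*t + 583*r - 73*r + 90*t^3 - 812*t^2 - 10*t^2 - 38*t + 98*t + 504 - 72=8*r^3 + 121*r^2 + 510*r + 90*t^3 + t^2*(-719*r - 822) + t*(-9*r^2 + 73*r + 60) + 432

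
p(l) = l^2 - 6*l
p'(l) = 2*l - 6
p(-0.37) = 2.36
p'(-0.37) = -6.74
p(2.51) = -8.76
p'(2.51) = -0.98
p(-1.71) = 13.18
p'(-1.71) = -9.42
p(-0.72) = 4.84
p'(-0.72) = -7.44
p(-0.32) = 2.02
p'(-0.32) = -6.64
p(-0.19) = 1.18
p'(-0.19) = -6.38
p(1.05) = -5.20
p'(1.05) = -3.90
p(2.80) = -8.96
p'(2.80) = -0.40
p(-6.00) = 72.00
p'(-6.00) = -18.00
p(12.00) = 72.00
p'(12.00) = 18.00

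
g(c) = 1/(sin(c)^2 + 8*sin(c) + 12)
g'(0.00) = -0.06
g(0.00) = 0.08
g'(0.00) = -0.06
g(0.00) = 0.08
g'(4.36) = 0.07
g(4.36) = 0.19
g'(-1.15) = -0.08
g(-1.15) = 0.18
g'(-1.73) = 0.04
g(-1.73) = 0.20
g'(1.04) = -0.01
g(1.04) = 0.05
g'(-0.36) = -0.08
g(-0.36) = 0.11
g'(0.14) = -0.05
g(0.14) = 0.08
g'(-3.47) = 0.04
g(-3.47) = 0.07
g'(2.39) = 0.02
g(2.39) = 0.06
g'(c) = (-2*sin(c)*cos(c) - 8*cos(c))/(sin(c)^2 + 8*sin(c) + 12)^2 = -2*(sin(c) + 4)*cos(c)/(sin(c)^2 + 8*sin(c) + 12)^2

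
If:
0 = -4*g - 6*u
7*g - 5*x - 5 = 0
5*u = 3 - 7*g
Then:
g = 9/11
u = -6/11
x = 8/55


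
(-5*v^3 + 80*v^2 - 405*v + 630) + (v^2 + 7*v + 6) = -5*v^3 + 81*v^2 - 398*v + 636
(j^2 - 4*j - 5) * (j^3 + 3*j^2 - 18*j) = j^5 - j^4 - 35*j^3 + 57*j^2 + 90*j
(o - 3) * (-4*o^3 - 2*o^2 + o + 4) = -4*o^4 + 10*o^3 + 7*o^2 + o - 12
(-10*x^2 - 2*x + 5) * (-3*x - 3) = 30*x^3 + 36*x^2 - 9*x - 15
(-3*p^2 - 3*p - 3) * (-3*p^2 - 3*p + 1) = 9*p^4 + 18*p^3 + 15*p^2 + 6*p - 3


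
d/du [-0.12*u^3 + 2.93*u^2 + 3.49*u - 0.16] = -0.36*u^2 + 5.86*u + 3.49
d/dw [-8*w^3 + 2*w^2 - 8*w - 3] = -24*w^2 + 4*w - 8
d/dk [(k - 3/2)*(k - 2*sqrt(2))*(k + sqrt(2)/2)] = 3*k^2 - 3*sqrt(2)*k - 3*k - 2 + 9*sqrt(2)/4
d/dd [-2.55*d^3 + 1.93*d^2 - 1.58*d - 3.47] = -7.65*d^2 + 3.86*d - 1.58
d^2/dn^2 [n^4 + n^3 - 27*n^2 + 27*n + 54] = 12*n^2 + 6*n - 54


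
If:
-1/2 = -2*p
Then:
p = 1/4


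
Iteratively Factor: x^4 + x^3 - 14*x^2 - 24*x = (x - 4)*(x^3 + 5*x^2 + 6*x) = x*(x - 4)*(x^2 + 5*x + 6) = x*(x - 4)*(x + 3)*(x + 2)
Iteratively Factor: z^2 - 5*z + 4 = (z - 1)*(z - 4)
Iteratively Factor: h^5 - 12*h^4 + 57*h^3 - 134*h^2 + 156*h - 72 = (h - 3)*(h^4 - 9*h^3 + 30*h^2 - 44*h + 24) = (h - 3)^2*(h^3 - 6*h^2 + 12*h - 8) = (h - 3)^2*(h - 2)*(h^2 - 4*h + 4) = (h - 3)^2*(h - 2)^2*(h - 2)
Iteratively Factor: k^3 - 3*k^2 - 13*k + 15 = (k - 5)*(k^2 + 2*k - 3) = (k - 5)*(k - 1)*(k + 3)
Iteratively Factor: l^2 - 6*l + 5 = (l - 5)*(l - 1)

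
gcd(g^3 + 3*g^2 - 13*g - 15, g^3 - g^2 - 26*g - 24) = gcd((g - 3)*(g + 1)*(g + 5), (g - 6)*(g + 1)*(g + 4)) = g + 1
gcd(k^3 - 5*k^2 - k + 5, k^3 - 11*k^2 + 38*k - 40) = k - 5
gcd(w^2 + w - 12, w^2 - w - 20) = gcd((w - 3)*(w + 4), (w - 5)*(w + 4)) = w + 4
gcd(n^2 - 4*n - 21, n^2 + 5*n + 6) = n + 3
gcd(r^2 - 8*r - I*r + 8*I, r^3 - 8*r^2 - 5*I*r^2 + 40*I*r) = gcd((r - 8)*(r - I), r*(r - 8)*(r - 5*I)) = r - 8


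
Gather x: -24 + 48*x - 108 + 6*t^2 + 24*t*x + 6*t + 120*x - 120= 6*t^2 + 6*t + x*(24*t + 168) - 252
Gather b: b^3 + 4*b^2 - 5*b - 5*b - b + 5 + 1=b^3 + 4*b^2 - 11*b + 6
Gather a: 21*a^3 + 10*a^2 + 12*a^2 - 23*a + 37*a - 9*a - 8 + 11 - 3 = 21*a^3 + 22*a^2 + 5*a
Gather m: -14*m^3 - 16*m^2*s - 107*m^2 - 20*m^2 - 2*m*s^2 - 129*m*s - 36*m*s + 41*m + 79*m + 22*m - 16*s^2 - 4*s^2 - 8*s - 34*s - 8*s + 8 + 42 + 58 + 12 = -14*m^3 + m^2*(-16*s - 127) + m*(-2*s^2 - 165*s + 142) - 20*s^2 - 50*s + 120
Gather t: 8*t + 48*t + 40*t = 96*t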